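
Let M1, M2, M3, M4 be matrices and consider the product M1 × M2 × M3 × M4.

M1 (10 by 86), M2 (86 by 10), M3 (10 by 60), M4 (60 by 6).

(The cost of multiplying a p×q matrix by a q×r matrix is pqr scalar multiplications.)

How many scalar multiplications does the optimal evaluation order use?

Adjacent pairs: M1M2 = 10·86·10 = 8600; M2M3 = 86·10·60 = 51600; M3M4 = 10·60·6 = 3600.
Length 3: M1..M3: k=1: 0+51600+10·86·60=103200; k=2: 8600+0+10·10·60=14600 → min 14600 | M2..M4: k=2: 0+3600+86·10·6=8760; k=3: 51600+0+86·60·6=82560 → min 8760.
Length 4: M1..M4: k=1: 0+8760+10·86·6=13920; k=2: 8600+3600+10·10·6=12800; k=3: 14600+0+10·60·6=18200 → min 12800.
Optimal order: ((M1 × M2) × (M3 × M4)) with cost 12800.

12800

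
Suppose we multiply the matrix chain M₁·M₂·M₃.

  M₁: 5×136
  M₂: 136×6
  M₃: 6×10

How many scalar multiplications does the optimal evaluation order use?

Order (M₁·(M₂·M₃)): (M₂·M₃): 136×6 by 6×10 → 136×10, cost 136·6·10 = 8160; (M₁·(M₂·M₃)): 5×136 by 136×10 → 5×10, cost 5·136·10 = 6800; cumulative 14960. Total 14960.
Order ((M₁·M₂)·M₃): (M₁·M₂): 5×136 by 136×6 → 5×6, cost 5·136·6 = 4080; ((M₁·M₂)·M₃): 5×6 by 6×10 → 5×10, cost 5·6·10 = 300; cumulative 4380. Total 4380.
Minimum: 4380.

4380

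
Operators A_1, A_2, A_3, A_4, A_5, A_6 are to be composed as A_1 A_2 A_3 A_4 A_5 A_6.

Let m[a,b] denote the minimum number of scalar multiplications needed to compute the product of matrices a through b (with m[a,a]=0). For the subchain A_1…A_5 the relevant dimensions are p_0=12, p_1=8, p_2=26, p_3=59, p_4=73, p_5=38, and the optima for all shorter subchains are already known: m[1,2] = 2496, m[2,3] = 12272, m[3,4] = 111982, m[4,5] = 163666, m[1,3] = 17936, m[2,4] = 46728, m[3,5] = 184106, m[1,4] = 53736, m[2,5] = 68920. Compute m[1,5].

72568

m[1,5] = min over k∈[1,4] of m[1,k]+m[k+1,5]+p_{0}·p_k·p_{5}.
k=1: 0 + 68920 + 12·8·38 = 72568; k=2: 2496 + 184106 + 12·26·38 = 198458; k=3: 17936 + 163666 + 12·59·38 = 208506; k=4: 53736 + 0 + 12·73·38 = 87024.
Minimum: 72568 at k=1.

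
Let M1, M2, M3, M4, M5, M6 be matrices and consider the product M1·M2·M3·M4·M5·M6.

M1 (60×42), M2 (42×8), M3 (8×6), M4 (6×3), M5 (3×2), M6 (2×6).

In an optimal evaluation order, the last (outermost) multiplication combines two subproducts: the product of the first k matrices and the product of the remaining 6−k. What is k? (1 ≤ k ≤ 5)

5

Adjacent pairs: M1M2 = 60·42·8 = 20160; M2M3 = 42·8·6 = 2016; M3M4 = 8·6·3 = 144; M4M5 = 6·3·2 = 36; M5M6 = 3·2·6 = 36.
Length 3: M1..M3: k=1: 0+2016+60·42·6=17136; k=2: 20160+0+60·8·6=23040 → min 17136 | M2..M4: k=2: 0+144+42·8·3=1152; k=3: 2016+0+42·6·3=2772 → min 1152 | M3..M5: k=3: 0+36+8·6·2=132; k=4: 144+0+8·3·2=192 → min 132 | M4..M6: k=4: 0+36+6·3·6=144; k=5: 36+0+6·2·6=108 → min 108.
Length 4: M1..M4: k=1: 0+1152+60·42·3=8712; k=2: 20160+144+60·8·3=21744; k=3: 17136+0+60·6·3=18216 → min 8712 | M2..M5: k=2: 0+132+42·8·2=804; k=3: 2016+36+42·6·2=2556; k=4: 1152+0+42·3·2=1404 → min 804 | M3..M6: k=3: 0+108+8·6·6=396; k=4: 144+36+8·3·6=324; k=5: 132+0+8·2·6=228 → min 228.
Length 5: M1..M5: k=1: 0+804+60·42·2=5844; k=2: 20160+132+60·8·2=21252; k=3: 17136+36+60·6·2=17892; k=4: 8712+0+60·3·2=9072 → min 5844 | M2..M6: k=2: 0+228+42·8·6=2244; k=3: 2016+108+42·6·6=3636; k=4: 1152+36+42·3·6=1944; k=5: 804+0+42·2·6=1308 → min 1308.
Top-level splits: k=1: (M1..M1)·(M2..M6) → 0+1308+60·42·6 = 16428; k=2: (M1..M2)·(M3..M6) → 20160+228+60·8·6 = 23268; k=3: (M1..M3)·(M4..M6) → 17136+108+60·6·6 = 19404; k=4: (M1..M4)·(M5..M6) → 8712+36+60·3·6 = 9828; k=5: (M1..M5)·(M6..M6) → 5844+0+60·2·6 = 6564.
Best split is after M5, i.e. k = 5.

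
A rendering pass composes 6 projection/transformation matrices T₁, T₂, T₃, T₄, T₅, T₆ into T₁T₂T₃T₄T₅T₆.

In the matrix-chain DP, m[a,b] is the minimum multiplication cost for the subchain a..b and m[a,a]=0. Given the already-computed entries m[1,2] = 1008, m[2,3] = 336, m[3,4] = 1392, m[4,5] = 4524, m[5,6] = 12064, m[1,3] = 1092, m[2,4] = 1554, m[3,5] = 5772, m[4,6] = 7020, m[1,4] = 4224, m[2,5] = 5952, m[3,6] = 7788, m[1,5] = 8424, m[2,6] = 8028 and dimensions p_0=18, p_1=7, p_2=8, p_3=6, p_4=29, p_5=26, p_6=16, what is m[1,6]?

m[1,6] = min over k∈[1,5] of m[1,k]+m[k+1,6]+p_{0}·p_k·p_{6}.
k=1: 0 + 8028 + 18·7·16 = 10044; k=2: 1008 + 7788 + 18·8·16 = 11100; k=3: 1092 + 7020 + 18·6·16 = 9840; k=4: 4224 + 12064 + 18·29·16 = 24640; k=5: 8424 + 0 + 18·26·16 = 15912.
Minimum: 9840 at k=3.

9840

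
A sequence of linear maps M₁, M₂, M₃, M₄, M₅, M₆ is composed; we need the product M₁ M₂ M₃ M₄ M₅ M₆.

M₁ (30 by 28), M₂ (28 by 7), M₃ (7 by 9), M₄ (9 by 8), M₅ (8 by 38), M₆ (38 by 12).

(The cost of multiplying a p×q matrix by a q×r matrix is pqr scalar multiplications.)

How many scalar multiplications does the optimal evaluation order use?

Adjacent pairs: M₁M₂ = 30·28·7 = 5880; M₂M₃ = 28·7·9 = 1764; M₃M₄ = 7·9·8 = 504; M₄M₅ = 9·8·38 = 2736; M₅M₆ = 8·38·12 = 3648.
Length 3: M₁..M₃: k=1: 0+1764+30·28·9=9324; k=2: 5880+0+30·7·9=7770 → min 7770 | M₂..M₄: k=2: 0+504+28·7·8=2072; k=3: 1764+0+28·9·8=3780 → min 2072 | M₃..M₅: k=3: 0+2736+7·9·38=5130; k=4: 504+0+7·8·38=2632 → min 2632 | M₄..M₆: k=4: 0+3648+9·8·12=4512; k=5: 2736+0+9·38·12=6840 → min 4512.
Length 4: M₁..M₄: k=1: 0+2072+30·28·8=8792; k=2: 5880+504+30·7·8=8064; k=3: 7770+0+30·9·8=9930 → min 8064 | M₂..M₅: k=2: 0+2632+28·7·38=10080; k=3: 1764+2736+28·9·38=14076; k=4: 2072+0+28·8·38=10584 → min 10080 | M₃..M₆: k=3: 0+4512+7·9·12=5268; k=4: 504+3648+7·8·12=4824; k=5: 2632+0+7·38·12=5824 → min 4824.
Length 5: M₁..M₅: k=1: 0+10080+30·28·38=42000; k=2: 5880+2632+30·7·38=16492; k=3: 7770+2736+30·9·38=20766; k=4: 8064+0+30·8·38=17184 → min 16492 | M₂..M₆: k=2: 0+4824+28·7·12=7176; k=3: 1764+4512+28·9·12=9300; k=4: 2072+3648+28·8·12=8408; k=5: 10080+0+28·38·12=22848 → min 7176.
Length 6: M₁..M₆: k=1: 0+7176+30·28·12=17256; k=2: 5880+4824+30·7·12=13224; k=3: 7770+4512+30·9·12=15522; k=4: 8064+3648+30·8·12=14592; k=5: 16492+0+30·38·12=30172 → min 13224.
Optimal order: ((M₁ M₂) ((M₃ M₄) (M₅ M₆))) with cost 13224.

13224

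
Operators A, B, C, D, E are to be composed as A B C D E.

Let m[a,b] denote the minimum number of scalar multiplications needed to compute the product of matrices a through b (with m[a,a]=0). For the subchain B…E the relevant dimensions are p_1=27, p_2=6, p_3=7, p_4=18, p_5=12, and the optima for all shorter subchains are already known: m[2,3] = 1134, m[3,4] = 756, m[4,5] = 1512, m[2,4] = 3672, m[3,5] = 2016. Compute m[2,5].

m[2,5] = min over k∈[2,4] of m[2,k]+m[k+1,5]+p_{1}·p_k·p_{5}.
k=2: 0 + 2016 + 27·6·12 = 3960; k=3: 1134 + 1512 + 27·7·12 = 4914; k=4: 3672 + 0 + 27·18·12 = 9504.
Minimum: 3960 at k=2.

3960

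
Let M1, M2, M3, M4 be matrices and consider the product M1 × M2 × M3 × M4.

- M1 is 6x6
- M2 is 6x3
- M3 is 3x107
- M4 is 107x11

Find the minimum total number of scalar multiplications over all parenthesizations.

3837

Adjacent pairs: M1M2 = 6·6·3 = 108; M2M3 = 6·3·107 = 1926; M3M4 = 3·107·11 = 3531.
Length 3: M1..M3: k=1: 0+1926+6·6·107=5778; k=2: 108+0+6·3·107=2034 → min 2034 | M2..M4: k=2: 0+3531+6·3·11=3729; k=3: 1926+0+6·107·11=8988 → min 3729.
Length 4: M1..M4: k=1: 0+3729+6·6·11=4125; k=2: 108+3531+6·3·11=3837; k=3: 2034+0+6·107·11=9096 → min 3837.
Optimal order: ((M1 × M2) × (M3 × M4)) with cost 3837.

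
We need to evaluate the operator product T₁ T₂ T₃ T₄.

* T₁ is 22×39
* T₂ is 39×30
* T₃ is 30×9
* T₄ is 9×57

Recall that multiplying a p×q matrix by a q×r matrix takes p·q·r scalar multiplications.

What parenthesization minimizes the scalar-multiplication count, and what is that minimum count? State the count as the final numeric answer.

29538

Adjacent pairs: T₁T₂ = 22·39·30 = 25740; T₂T₃ = 39·30·9 = 10530; T₃T₄ = 30·9·57 = 15390.
Length 3: T₁..T₃: k=1: 0+10530+22·39·9=18252; k=2: 25740+0+22·30·9=31680 → min 18252 | T₂..T₄: k=2: 0+15390+39·30·57=82080; k=3: 10530+0+39·9·57=30537 → min 30537.
Length 4: T₁..T₄: k=1: 0+30537+22·39·57=79443; k=2: 25740+15390+22·30·57=78750; k=3: 18252+0+22·9·57=29538 → min 29538.
Optimal parenthesization: ((T₁ (T₂ T₃)) T₄) with cost 29538.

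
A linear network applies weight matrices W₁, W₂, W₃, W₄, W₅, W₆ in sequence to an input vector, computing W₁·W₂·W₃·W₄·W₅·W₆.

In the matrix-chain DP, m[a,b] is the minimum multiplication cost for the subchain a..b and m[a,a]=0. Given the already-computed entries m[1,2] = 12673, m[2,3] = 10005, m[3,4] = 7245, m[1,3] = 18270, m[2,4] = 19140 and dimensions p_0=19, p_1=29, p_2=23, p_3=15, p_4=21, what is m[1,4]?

24255

m[1,4] = min over k∈[1,3] of m[1,k]+m[k+1,4]+p_{0}·p_k·p_{4}.
k=1: 0 + 19140 + 19·29·21 = 30711; k=2: 12673 + 7245 + 19·23·21 = 29095; k=3: 18270 + 0 + 19·15·21 = 24255.
Minimum: 24255 at k=3.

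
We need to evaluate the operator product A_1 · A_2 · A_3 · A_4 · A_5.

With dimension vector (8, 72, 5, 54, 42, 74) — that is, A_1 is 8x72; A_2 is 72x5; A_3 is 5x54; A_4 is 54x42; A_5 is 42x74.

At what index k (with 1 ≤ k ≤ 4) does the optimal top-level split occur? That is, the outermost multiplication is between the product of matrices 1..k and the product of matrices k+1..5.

2

Adjacent pairs: A_1A_2 = 8·72·5 = 2880; A_2A_3 = 72·5·54 = 19440; A_3A_4 = 5·54·42 = 11340; A_4A_5 = 54·42·74 = 167832.
Length 3: A_1..A_3: k=1: 0+19440+8·72·54=50544; k=2: 2880+0+8·5·54=5040 → min 5040 | A_2..A_4: k=2: 0+11340+72·5·42=26460; k=3: 19440+0+72·54·42=182736 → min 26460 | A_3..A_5: k=3: 0+167832+5·54·74=187812; k=4: 11340+0+5·42·74=26880 → min 26880.
Length 4: A_1..A_4: k=1: 0+26460+8·72·42=50652; k=2: 2880+11340+8·5·42=15900; k=3: 5040+0+8·54·42=23184 → min 15900 | A_2..A_5: k=2: 0+26880+72·5·74=53520; k=3: 19440+167832+72·54·74=474984; k=4: 26460+0+72·42·74=250236 → min 53520.
Top-level splits: k=1: (A_1..A_1)·(A_2..A_5) → 0+53520+8·72·74 = 96144; k=2: (A_1..A_2)·(A_3..A_5) → 2880+26880+8·5·74 = 32720; k=3: (A_1..A_3)·(A_4..A_5) → 5040+167832+8·54·74 = 204840; k=4: (A_1..A_4)·(A_5..A_5) → 15900+0+8·42·74 = 40764.
Best split is after A_2, i.e. k = 2.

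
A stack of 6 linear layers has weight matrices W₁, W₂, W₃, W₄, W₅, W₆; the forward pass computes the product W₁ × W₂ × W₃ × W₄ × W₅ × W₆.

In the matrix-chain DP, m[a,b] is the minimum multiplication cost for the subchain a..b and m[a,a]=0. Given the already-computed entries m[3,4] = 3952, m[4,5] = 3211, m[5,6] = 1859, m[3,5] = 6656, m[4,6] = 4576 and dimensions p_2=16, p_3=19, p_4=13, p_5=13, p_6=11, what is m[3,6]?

7920

m[3,6] = min over k∈[3,5] of m[3,k]+m[k+1,6]+p_{2}·p_k·p_{6}.
k=3: 0 + 4576 + 16·19·11 = 7920; k=4: 3952 + 1859 + 16·13·11 = 8099; k=5: 6656 + 0 + 16·13·11 = 8944.
Minimum: 7920 at k=3.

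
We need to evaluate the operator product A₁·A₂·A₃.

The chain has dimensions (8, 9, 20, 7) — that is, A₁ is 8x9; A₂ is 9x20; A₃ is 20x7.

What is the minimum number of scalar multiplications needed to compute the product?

1764

Order (A₁·(A₂·A₃)): (A₂·A₃): 9×20 by 20×7 → 9×7, cost 9·20·7 = 1260; (A₁·(A₂·A₃)): 8×9 by 9×7 → 8×7, cost 8·9·7 = 504; cumulative 1764. Total 1764.
Order ((A₁·A₂)·A₃): (A₁·A₂): 8×9 by 9×20 → 8×20, cost 8·9·20 = 1440; ((A₁·A₂)·A₃): 8×20 by 20×7 → 8×7, cost 8·20·7 = 1120; cumulative 2560. Total 2560.
Minimum: 1764.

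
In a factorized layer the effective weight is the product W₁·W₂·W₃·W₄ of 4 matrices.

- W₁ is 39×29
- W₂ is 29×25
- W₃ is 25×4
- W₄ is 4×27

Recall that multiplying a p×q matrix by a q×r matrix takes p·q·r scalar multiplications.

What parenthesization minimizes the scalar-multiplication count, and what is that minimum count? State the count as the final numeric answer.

Adjacent pairs: W₁W₂ = 39·29·25 = 28275; W₂W₃ = 29·25·4 = 2900; W₃W₄ = 25·4·27 = 2700.
Length 3: W₁..W₃: k=1: 0+2900+39·29·4=7424; k=2: 28275+0+39·25·4=32175 → min 7424 | W₂..W₄: k=2: 0+2700+29·25·27=22275; k=3: 2900+0+29·4·27=6032 → min 6032.
Length 4: W₁..W₄: k=1: 0+6032+39·29·27=36569; k=2: 28275+2700+39·25·27=57300; k=3: 7424+0+39·4·27=11636 → min 11636.
Optimal parenthesization: ((W₁·(W₂·W₃))·W₄) with cost 11636.

11636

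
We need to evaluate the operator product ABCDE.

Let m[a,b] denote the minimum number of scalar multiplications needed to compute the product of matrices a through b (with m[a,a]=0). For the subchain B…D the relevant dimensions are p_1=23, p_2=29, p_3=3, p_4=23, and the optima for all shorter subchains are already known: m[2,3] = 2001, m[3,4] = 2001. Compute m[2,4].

m[2,4] = min over k∈[2,3] of m[2,k]+m[k+1,4]+p_{1}·p_k·p_{4}.
k=2: 0 + 2001 + 23·29·23 = 17342; k=3: 2001 + 0 + 23·3·23 = 3588.
Minimum: 3588 at k=3.

3588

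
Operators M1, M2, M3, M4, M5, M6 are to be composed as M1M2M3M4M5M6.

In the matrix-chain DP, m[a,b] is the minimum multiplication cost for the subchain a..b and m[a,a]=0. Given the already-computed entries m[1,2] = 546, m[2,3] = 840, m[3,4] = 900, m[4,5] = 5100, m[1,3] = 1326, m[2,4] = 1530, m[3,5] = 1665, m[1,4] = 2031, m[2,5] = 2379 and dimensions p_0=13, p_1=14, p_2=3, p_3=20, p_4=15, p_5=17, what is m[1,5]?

2874

m[1,5] = min over k∈[1,4] of m[1,k]+m[k+1,5]+p_{0}·p_k·p_{5}.
k=1: 0 + 2379 + 13·14·17 = 5473; k=2: 546 + 1665 + 13·3·17 = 2874; k=3: 1326 + 5100 + 13·20·17 = 10846; k=4: 2031 + 0 + 13·15·17 = 5346.
Minimum: 2874 at k=2.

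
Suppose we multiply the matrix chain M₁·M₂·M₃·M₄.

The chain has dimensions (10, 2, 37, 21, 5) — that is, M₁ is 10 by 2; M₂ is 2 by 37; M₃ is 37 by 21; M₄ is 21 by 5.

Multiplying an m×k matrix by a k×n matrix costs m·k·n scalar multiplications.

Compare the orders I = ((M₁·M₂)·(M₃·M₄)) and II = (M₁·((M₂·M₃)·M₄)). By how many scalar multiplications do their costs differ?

Order I = ((M₁·M₂)·(M₃·M₄)): (M₁·M₂): 10×2 by 2×37 → 10×37, cost 10·2·37 = 740; (M₃·M₄): 37×21 by 21×5 → 37×5, cost 37·21·5 = 3885; ((M₁·M₂)·(M₃·M₄)): 10×37 by 37×5 → 10×5, cost 10·37·5 = 1850; cumulative 6475. Total 6475.
Order II = (M₁·((M₂·M₃)·M₄)): (M₂·M₃): 2×37 by 37×21 → 2×21, cost 2·37·21 = 1554; ((M₂·M₃)·M₄): 2×21 by 21×5 → 2×5, cost 2·21·5 = 210; cumulative 1764; (M₁·((M₂·M₃)·M₄)): 10×2 by 2×5 → 10×5, cost 10·2·5 = 100; cumulative 1864. Total 1864.
Difference: |6475 − 1864| = 4611.

4611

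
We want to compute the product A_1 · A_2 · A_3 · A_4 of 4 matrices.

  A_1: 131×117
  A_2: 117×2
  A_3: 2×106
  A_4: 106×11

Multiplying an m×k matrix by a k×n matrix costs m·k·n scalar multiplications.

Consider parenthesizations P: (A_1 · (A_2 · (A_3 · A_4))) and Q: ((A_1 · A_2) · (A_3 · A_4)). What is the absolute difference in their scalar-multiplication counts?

Order P = (A_1 · (A_2 · (A_3 · A_4))): (A_3 · A_4): 2×106 by 106×11 → 2×11, cost 2·106·11 = 2332; (A_2 · (A_3 · A_4)): 117×2 by 2×11 → 117×11, cost 117·2·11 = 2574; cumulative 4906; (A_1 · (A_2 · (A_3 · A_4))): 131×117 by 117×11 → 131×11, cost 131·117·11 = 168597; cumulative 173503. Total 173503.
Order Q = ((A_1 · A_2) · (A_3 · A_4)): (A_1 · A_2): 131×117 by 117×2 → 131×2, cost 131·117·2 = 30654; (A_3 · A_4): 2×106 by 106×11 → 2×11, cost 2·106·11 = 2332; ((A_1 · A_2) · (A_3 · A_4)): 131×2 by 2×11 → 131×11, cost 131·2·11 = 2882; cumulative 35868. Total 35868.
Difference: |173503 − 35868| = 137635.

137635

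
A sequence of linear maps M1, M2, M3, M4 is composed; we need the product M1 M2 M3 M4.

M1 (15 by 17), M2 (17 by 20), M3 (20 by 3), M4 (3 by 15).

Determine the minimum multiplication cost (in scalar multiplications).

2460

Adjacent pairs: M1M2 = 15·17·20 = 5100; M2M3 = 17·20·3 = 1020; M3M4 = 20·3·15 = 900.
Length 3: M1..M3: k=1: 0+1020+15·17·3=1785; k=2: 5100+0+15·20·3=6000 → min 1785 | M2..M4: k=2: 0+900+17·20·15=6000; k=3: 1020+0+17·3·15=1785 → min 1785.
Length 4: M1..M4: k=1: 0+1785+15·17·15=5610; k=2: 5100+900+15·20·15=10500; k=3: 1785+0+15·3·15=2460 → min 2460.
Optimal order: ((M1 (M2 M3)) M4) with cost 2460.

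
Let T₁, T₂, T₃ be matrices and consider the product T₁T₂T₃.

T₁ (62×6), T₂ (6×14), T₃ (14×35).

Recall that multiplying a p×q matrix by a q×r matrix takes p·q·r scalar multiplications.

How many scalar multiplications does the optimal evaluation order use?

15960

Order (T₁(T₂T₃)): (T₂T₃): 6×14 by 14×35 → 6×35, cost 6·14·35 = 2940; (T₁(T₂T₃)): 62×6 by 6×35 → 62×35, cost 62·6·35 = 13020; cumulative 15960. Total 15960.
Order ((T₁T₂)T₃): (T₁T₂): 62×6 by 6×14 → 62×14, cost 62·6·14 = 5208; ((T₁T₂)T₃): 62×14 by 14×35 → 62×35, cost 62·14·35 = 30380; cumulative 35588. Total 35588.
Minimum: 15960.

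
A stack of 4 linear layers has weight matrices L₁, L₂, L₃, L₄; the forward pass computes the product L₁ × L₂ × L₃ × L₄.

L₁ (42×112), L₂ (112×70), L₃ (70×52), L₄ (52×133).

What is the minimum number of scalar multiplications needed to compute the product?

Adjacent pairs: L₁L₂ = 42·112·70 = 329280; L₂L₃ = 112·70·52 = 407680; L₃L₄ = 70·52·133 = 484120.
Length 3: L₁..L₃: k=1: 0+407680+42·112·52=652288; k=2: 329280+0+42·70·52=482160 → min 482160 | L₂..L₄: k=2: 0+484120+112·70·133=1526840; k=3: 407680+0+112·52·133=1182272 → min 1182272.
Length 4: L₁..L₄: k=1: 0+1182272+42·112·133=1807904; k=2: 329280+484120+42·70·133=1204420; k=3: 482160+0+42·52·133=772632 → min 772632.
Optimal order: (((L₁ × L₂) × L₃) × L₄) with cost 772632.

772632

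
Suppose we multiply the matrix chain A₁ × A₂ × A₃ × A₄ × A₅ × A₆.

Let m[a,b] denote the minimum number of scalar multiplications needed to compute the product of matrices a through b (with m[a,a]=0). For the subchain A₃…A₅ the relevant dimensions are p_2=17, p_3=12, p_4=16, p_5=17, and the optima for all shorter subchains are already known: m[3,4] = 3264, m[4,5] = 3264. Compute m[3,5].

6732

m[3,5] = min over k∈[3,4] of m[3,k]+m[k+1,5]+p_{2}·p_k·p_{5}.
k=3: 0 + 3264 + 17·12·17 = 6732; k=4: 3264 + 0 + 17·16·17 = 7888.
Minimum: 6732 at k=3.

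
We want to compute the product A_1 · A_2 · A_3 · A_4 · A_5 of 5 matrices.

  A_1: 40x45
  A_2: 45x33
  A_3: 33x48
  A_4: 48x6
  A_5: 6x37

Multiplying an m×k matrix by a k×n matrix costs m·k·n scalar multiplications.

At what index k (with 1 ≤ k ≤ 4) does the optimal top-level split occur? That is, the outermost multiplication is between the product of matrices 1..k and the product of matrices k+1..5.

4

Adjacent pairs: A_1A_2 = 40·45·33 = 59400; A_2A_3 = 45·33·48 = 71280; A_3A_4 = 33·48·6 = 9504; A_4A_5 = 48·6·37 = 10656.
Length 3: A_1..A_3: k=1: 0+71280+40·45·48=157680; k=2: 59400+0+40·33·48=122760 → min 122760 | A_2..A_4: k=2: 0+9504+45·33·6=18414; k=3: 71280+0+45·48·6=84240 → min 18414 | A_3..A_5: k=3: 0+10656+33·48·37=69264; k=4: 9504+0+33·6·37=16830 → min 16830.
Length 4: A_1..A_4: k=1: 0+18414+40·45·6=29214; k=2: 59400+9504+40·33·6=76824; k=3: 122760+0+40·48·6=134280 → min 29214 | A_2..A_5: k=2: 0+16830+45·33·37=71775; k=3: 71280+10656+45·48·37=161856; k=4: 18414+0+45·6·37=28404 → min 28404.
Top-level splits: k=1: (A_1..A_1)·(A_2..A_5) → 0+28404+40·45·37 = 95004; k=2: (A_1..A_2)·(A_3..A_5) → 59400+16830+40·33·37 = 125070; k=3: (A_1..A_3)·(A_4..A_5) → 122760+10656+40·48·37 = 204456; k=4: (A_1..A_4)·(A_5..A_5) → 29214+0+40·6·37 = 38094.
Best split is after A_4, i.e. k = 4.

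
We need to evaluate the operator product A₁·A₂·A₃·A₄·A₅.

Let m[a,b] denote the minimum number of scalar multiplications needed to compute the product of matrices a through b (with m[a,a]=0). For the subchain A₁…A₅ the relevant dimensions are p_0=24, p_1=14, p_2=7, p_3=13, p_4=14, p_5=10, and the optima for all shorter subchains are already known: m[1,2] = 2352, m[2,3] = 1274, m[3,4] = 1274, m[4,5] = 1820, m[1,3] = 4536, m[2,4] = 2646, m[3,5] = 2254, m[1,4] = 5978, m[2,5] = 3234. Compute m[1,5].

6286

m[1,5] = min over k∈[1,4] of m[1,k]+m[k+1,5]+p_{0}·p_k·p_{5}.
k=1: 0 + 3234 + 24·14·10 = 6594; k=2: 2352 + 2254 + 24·7·10 = 6286; k=3: 4536 + 1820 + 24·13·10 = 9476; k=4: 5978 + 0 + 24·14·10 = 9338.
Minimum: 6286 at k=2.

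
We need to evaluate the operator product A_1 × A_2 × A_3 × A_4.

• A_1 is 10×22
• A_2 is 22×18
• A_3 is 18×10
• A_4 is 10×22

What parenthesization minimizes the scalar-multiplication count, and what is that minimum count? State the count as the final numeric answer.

7960

Adjacent pairs: A_1A_2 = 10·22·18 = 3960; A_2A_3 = 22·18·10 = 3960; A_3A_4 = 18·10·22 = 3960.
Length 3: A_1..A_3: k=1: 0+3960+10·22·10=6160; k=2: 3960+0+10·18·10=5760 → min 5760 | A_2..A_4: k=2: 0+3960+22·18·22=12672; k=3: 3960+0+22·10·22=8800 → min 8800.
Length 4: A_1..A_4: k=1: 0+8800+10·22·22=13640; k=2: 3960+3960+10·18·22=11880; k=3: 5760+0+10·10·22=7960 → min 7960.
Optimal parenthesization: (((A_1 × A_2) × A_3) × A_4) with cost 7960.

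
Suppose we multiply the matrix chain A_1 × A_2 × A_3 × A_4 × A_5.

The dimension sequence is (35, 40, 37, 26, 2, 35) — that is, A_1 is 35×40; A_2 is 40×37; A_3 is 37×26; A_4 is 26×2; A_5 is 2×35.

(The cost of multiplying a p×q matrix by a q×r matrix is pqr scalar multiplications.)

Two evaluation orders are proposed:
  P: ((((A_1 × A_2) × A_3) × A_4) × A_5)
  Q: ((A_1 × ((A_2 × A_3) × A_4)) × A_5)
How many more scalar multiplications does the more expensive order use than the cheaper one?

Order P = ((((A_1 × A_2) × A_3) × A_4) × A_5): (A_1 × A_2): 35×40 by 40×37 → 35×37, cost 35·40·37 = 51800; ((A_1 × A_2) × A_3): 35×37 by 37×26 → 35×26, cost 35·37·26 = 33670; cumulative 85470; (((A_1 × A_2) × A_3) × A_4): 35×26 by 26×2 → 35×2, cost 35·26·2 = 1820; cumulative 87290; ((((A_1 × A_2) × A_3) × A_4) × A_5): 35×2 by 2×35 → 35×35, cost 35·2·35 = 2450; cumulative 89740. Total 89740.
Order Q = ((A_1 × ((A_2 × A_3) × A_4)) × A_5): (A_2 × A_3): 40×37 by 37×26 → 40×26, cost 40·37·26 = 38480; ((A_2 × A_3) × A_4): 40×26 by 26×2 → 40×2, cost 40·26·2 = 2080; cumulative 40560; (A_1 × ((A_2 × A_3) × A_4)): 35×40 by 40×2 → 35×2, cost 35·40·2 = 2800; cumulative 43360; ((A_1 × ((A_2 × A_3) × A_4)) × A_5): 35×2 by 2×35 → 35×35, cost 35·2·35 = 2450; cumulative 45810. Total 45810.
Difference: |89740 − 45810| = 43930.

43930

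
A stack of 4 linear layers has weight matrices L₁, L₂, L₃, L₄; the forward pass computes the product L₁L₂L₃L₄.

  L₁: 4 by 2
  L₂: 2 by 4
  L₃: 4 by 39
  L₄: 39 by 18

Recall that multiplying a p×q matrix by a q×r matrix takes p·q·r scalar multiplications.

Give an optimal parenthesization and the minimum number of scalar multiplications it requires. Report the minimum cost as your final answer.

Adjacent pairs: L₁L₂ = 4·2·4 = 32; L₂L₃ = 2·4·39 = 312; L₃L₄ = 4·39·18 = 2808.
Length 3: L₁..L₃: k=1: 0+312+4·2·39=624; k=2: 32+0+4·4·39=656 → min 624 | L₂..L₄: k=2: 0+2808+2·4·18=2952; k=3: 312+0+2·39·18=1716 → min 1716.
Length 4: L₁..L₄: k=1: 0+1716+4·2·18=1860; k=2: 32+2808+4·4·18=3128; k=3: 624+0+4·39·18=3432 → min 1860.
Optimal parenthesization: (L₁((L₂L₃)L₄)) with cost 1860.

1860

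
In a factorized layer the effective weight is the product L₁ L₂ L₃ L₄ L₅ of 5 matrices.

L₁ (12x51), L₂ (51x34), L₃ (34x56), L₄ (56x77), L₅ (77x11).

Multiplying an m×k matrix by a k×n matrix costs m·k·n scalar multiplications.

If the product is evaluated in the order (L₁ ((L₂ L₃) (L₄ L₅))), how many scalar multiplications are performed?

182684

(L₂ L₃): 51×34 by 34×56 → 51×56, cost 51·34·56 = 97104
(L₄ L₅): 56×77 by 77×11 → 56×11, cost 56·77·11 = 47432
((L₂ L₃) (L₄ L₅)): 51×56 by 56×11 → 51×11, cost 51·56·11 = 31416; cumulative 175952
(L₁ ((L₂ L₃) (L₄ L₅))): 12×51 by 51×11 → 12×11, cost 12·51·11 = 6732; cumulative 182684
Total: 182684 scalar multiplications.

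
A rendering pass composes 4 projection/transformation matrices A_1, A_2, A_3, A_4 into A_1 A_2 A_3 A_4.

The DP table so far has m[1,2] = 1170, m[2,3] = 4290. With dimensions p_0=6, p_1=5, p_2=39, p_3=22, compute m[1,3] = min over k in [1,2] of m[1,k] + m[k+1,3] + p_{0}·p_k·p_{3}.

4950

m[1,3] = min over k∈[1,2] of m[1,k]+m[k+1,3]+p_{0}·p_k·p_{3}.
k=1: 0 + 4290 + 6·5·22 = 4950; k=2: 1170 + 0 + 6·39·22 = 6318.
Minimum: 4950 at k=1.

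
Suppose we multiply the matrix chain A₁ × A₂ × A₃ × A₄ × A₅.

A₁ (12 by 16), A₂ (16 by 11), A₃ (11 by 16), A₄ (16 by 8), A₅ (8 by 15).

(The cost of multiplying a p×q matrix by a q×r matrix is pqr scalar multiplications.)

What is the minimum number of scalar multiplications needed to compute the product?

Adjacent pairs: A₁A₂ = 12·16·11 = 2112; A₂A₃ = 16·11·16 = 2816; A₃A₄ = 11·16·8 = 1408; A₄A₅ = 16·8·15 = 1920.
Length 3: A₁..A₃: k=1: 0+2816+12·16·16=5888; k=2: 2112+0+12·11·16=4224 → min 4224 | A₂..A₄: k=2: 0+1408+16·11·8=2816; k=3: 2816+0+16·16·8=4864 → min 2816 | A₃..A₅: k=3: 0+1920+11·16·15=4560; k=4: 1408+0+11·8·15=2728 → min 2728.
Length 4: A₁..A₄: k=1: 0+2816+12·16·8=4352; k=2: 2112+1408+12·11·8=4576; k=3: 4224+0+12·16·8=5760 → min 4352 | A₂..A₅: k=2: 0+2728+16·11·15=5368; k=3: 2816+1920+16·16·15=8576; k=4: 2816+0+16·8·15=4736 → min 4736.
Length 5: A₁..A₅: k=1: 0+4736+12·16·15=7616; k=2: 2112+2728+12·11·15=6820; k=3: 4224+1920+12·16·15=9024; k=4: 4352+0+12·8·15=5792 → min 5792.
Optimal order: ((A₁ × (A₂ × (A₃ × A₄))) × A₅) with cost 5792.

5792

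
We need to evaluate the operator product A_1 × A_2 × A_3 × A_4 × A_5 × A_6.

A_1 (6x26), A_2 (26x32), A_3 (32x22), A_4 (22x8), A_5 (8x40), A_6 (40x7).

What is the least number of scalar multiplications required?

Adjacent pairs: A_1A_2 = 6·26·32 = 4992; A_2A_3 = 26·32·22 = 18304; A_3A_4 = 32·22·8 = 5632; A_4A_5 = 22·8·40 = 7040; A_5A_6 = 8·40·7 = 2240.
Length 3: A_1..A_3: k=1: 0+18304+6·26·22=21736; k=2: 4992+0+6·32·22=9216 → min 9216 | A_2..A_4: k=2: 0+5632+26·32·8=12288; k=3: 18304+0+26·22·8=22880 → min 12288 | A_3..A_5: k=3: 0+7040+32·22·40=35200; k=4: 5632+0+32·8·40=15872 → min 15872 | A_4..A_6: k=4: 0+2240+22·8·7=3472; k=5: 7040+0+22·40·7=13200 → min 3472.
Length 4: A_1..A_4: k=1: 0+12288+6·26·8=13536; k=2: 4992+5632+6·32·8=12160; k=3: 9216+0+6·22·8=10272 → min 10272 | A_2..A_5: k=2: 0+15872+26·32·40=49152; k=3: 18304+7040+26·22·40=48224; k=4: 12288+0+26·8·40=20608 → min 20608 | A_3..A_6: k=3: 0+3472+32·22·7=8400; k=4: 5632+2240+32·8·7=9664; k=5: 15872+0+32·40·7=24832 → min 8400.
Length 5: A_1..A_5: k=1: 0+20608+6·26·40=26848; k=2: 4992+15872+6·32·40=28544; k=3: 9216+7040+6·22·40=21536; k=4: 10272+0+6·8·40=12192 → min 12192 | A_2..A_6: k=2: 0+8400+26·32·7=14224; k=3: 18304+3472+26·22·7=25780; k=4: 12288+2240+26·8·7=15984; k=5: 20608+0+26·40·7=27888 → min 14224.
Length 6: A_1..A_6: k=1: 0+14224+6·26·7=15316; k=2: 4992+8400+6·32·7=14736; k=3: 9216+3472+6·22·7=13612; k=4: 10272+2240+6·8·7=12848; k=5: 12192+0+6·40·7=13872 → min 12848.
Optimal order: ((((A_1 × A_2) × A_3) × A_4) × (A_5 × A_6)) with cost 12848.

12848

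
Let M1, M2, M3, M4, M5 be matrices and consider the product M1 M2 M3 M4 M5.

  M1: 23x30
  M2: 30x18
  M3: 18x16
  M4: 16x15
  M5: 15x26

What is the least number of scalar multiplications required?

31740

Adjacent pairs: M1M2 = 23·30·18 = 12420; M2M3 = 30·18·16 = 8640; M3M4 = 18·16·15 = 4320; M4M5 = 16·15·26 = 6240.
Length 3: M1..M3: k=1: 0+8640+23·30·16=19680; k=2: 12420+0+23·18·16=19044 → min 19044 | M2..M4: k=2: 0+4320+30·18·15=12420; k=3: 8640+0+30·16·15=15840 → min 12420 | M3..M5: k=3: 0+6240+18·16·26=13728; k=4: 4320+0+18·15·26=11340 → min 11340.
Length 4: M1..M4: k=1: 0+12420+23·30·15=22770; k=2: 12420+4320+23·18·15=22950; k=3: 19044+0+23·16·15=24564 → min 22770 | M2..M5: k=2: 0+11340+30·18·26=25380; k=3: 8640+6240+30·16·26=27360; k=4: 12420+0+30·15·26=24120 → min 24120.
Length 5: M1..M5: k=1: 0+24120+23·30·26=42060; k=2: 12420+11340+23·18·26=34524; k=3: 19044+6240+23·16·26=34852; k=4: 22770+0+23·15·26=31740 → min 31740.
Optimal order: ((M1 (M2 (M3 M4))) M5) with cost 31740.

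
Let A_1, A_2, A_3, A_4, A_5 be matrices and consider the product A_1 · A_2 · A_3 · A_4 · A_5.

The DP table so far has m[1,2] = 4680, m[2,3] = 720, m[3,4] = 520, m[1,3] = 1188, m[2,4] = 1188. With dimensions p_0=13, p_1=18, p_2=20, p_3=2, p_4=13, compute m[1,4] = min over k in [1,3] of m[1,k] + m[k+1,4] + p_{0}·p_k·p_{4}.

1526

m[1,4] = min over k∈[1,3] of m[1,k]+m[k+1,4]+p_{0}·p_k·p_{4}.
k=1: 0 + 1188 + 13·18·13 = 4230; k=2: 4680 + 520 + 13·20·13 = 8580; k=3: 1188 + 0 + 13·2·13 = 1526.
Minimum: 1526 at k=3.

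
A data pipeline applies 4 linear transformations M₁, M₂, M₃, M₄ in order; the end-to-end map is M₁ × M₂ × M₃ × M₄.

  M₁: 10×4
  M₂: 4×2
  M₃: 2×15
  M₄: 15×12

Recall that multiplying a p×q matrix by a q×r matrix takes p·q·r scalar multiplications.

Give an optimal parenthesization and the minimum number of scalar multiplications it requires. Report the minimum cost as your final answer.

Adjacent pairs: M₁M₂ = 10·4·2 = 80; M₂M₃ = 4·2·15 = 120; M₃M₄ = 2·15·12 = 360.
Length 3: M₁..M₃: k=1: 0+120+10·4·15=720; k=2: 80+0+10·2·15=380 → min 380 | M₂..M₄: k=2: 0+360+4·2·12=456; k=3: 120+0+4·15·12=840 → min 456.
Length 4: M₁..M₄: k=1: 0+456+10·4·12=936; k=2: 80+360+10·2·12=680; k=3: 380+0+10·15·12=2180 → min 680.
Optimal parenthesization: ((M₁ × M₂) × (M₃ × M₄)) with cost 680.

680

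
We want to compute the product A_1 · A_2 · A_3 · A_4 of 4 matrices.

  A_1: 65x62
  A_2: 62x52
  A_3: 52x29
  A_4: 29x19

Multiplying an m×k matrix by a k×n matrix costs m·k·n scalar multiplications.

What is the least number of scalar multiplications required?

166478

Adjacent pairs: A_1A_2 = 65·62·52 = 209560; A_2A_3 = 62·52·29 = 93496; A_3A_4 = 52·29·19 = 28652.
Length 3: A_1..A_3: k=1: 0+93496+65·62·29=210366; k=2: 209560+0+65·52·29=307580 → min 210366 | A_2..A_4: k=2: 0+28652+62·52·19=89908; k=3: 93496+0+62·29·19=127658 → min 89908.
Length 4: A_1..A_4: k=1: 0+89908+65·62·19=166478; k=2: 209560+28652+65·52·19=302432; k=3: 210366+0+65·29·19=246181 → min 166478.
Optimal order: (A_1 · (A_2 · (A_3 · A_4))) with cost 166478.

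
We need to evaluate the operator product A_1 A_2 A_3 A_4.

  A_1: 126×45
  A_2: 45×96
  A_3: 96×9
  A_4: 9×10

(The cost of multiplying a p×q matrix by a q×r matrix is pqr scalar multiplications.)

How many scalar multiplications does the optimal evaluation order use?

Adjacent pairs: A_1A_2 = 126·45·96 = 544320; A_2A_3 = 45·96·9 = 38880; A_3A_4 = 96·9·10 = 8640.
Length 3: A_1..A_3: k=1: 0+38880+126·45·9=89910; k=2: 544320+0+126·96·9=653184 → min 89910 | A_2..A_4: k=2: 0+8640+45·96·10=51840; k=3: 38880+0+45·9·10=42930 → min 42930.
Length 4: A_1..A_4: k=1: 0+42930+126·45·10=99630; k=2: 544320+8640+126·96·10=673920; k=3: 89910+0+126·9·10=101250 → min 99630.
Optimal order: (A_1 ((A_2 A_3) A_4)) with cost 99630.

99630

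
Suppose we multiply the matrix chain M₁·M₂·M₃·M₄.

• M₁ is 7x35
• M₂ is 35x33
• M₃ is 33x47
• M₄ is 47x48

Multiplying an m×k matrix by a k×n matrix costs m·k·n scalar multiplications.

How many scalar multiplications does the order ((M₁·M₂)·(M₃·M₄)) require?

93621

(M₁·M₂): 7×35 by 35×33 → 7×33, cost 7·35·33 = 8085
(M₃·M₄): 33×47 by 47×48 → 33×48, cost 33·47·48 = 74448
((M₁·M₂)·(M₃·M₄)): 7×33 by 33×48 → 7×48, cost 7·33·48 = 11088; cumulative 93621
Total: 93621 scalar multiplications.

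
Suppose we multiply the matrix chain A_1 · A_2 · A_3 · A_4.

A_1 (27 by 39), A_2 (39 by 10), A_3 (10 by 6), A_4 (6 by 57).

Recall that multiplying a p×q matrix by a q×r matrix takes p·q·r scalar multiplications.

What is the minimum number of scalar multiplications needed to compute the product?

Adjacent pairs: A_1A_2 = 27·39·10 = 10530; A_2A_3 = 39·10·6 = 2340; A_3A_4 = 10·6·57 = 3420.
Length 3: A_1..A_3: k=1: 0+2340+27·39·6=8658; k=2: 10530+0+27·10·6=12150 → min 8658 | A_2..A_4: k=2: 0+3420+39·10·57=25650; k=3: 2340+0+39·6·57=15678 → min 15678.
Length 4: A_1..A_4: k=1: 0+15678+27·39·57=75699; k=2: 10530+3420+27·10·57=29340; k=3: 8658+0+27·6·57=17892 → min 17892.
Optimal order: ((A_1 · (A_2 · A_3)) · A_4) with cost 17892.

17892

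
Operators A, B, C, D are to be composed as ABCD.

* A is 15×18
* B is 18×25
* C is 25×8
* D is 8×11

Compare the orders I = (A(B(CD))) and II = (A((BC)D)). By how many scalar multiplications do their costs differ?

Order I = (A(B(CD))): (CD): 25×8 by 8×11 → 25×11, cost 25·8·11 = 2200; (B(CD)): 18×25 by 25×11 → 18×11, cost 18·25·11 = 4950; cumulative 7150; (A(B(CD))): 15×18 by 18×11 → 15×11, cost 15·18·11 = 2970; cumulative 10120. Total 10120.
Order II = (A((BC)D)): (BC): 18×25 by 25×8 → 18×8, cost 18·25·8 = 3600; ((BC)D): 18×8 by 8×11 → 18×11, cost 18·8·11 = 1584; cumulative 5184; (A((BC)D)): 15×18 by 18×11 → 15×11, cost 15·18·11 = 2970; cumulative 8154. Total 8154.
Difference: |10120 − 8154| = 1966.

1966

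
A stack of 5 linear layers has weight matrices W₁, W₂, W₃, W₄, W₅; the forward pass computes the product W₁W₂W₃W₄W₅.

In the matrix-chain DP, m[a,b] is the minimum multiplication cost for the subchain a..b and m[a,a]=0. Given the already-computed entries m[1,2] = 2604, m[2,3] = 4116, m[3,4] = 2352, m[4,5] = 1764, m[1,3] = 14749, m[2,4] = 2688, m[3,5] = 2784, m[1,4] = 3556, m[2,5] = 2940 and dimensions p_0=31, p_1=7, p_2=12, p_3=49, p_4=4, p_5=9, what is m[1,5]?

m[1,5] = min over k∈[1,4] of m[1,k]+m[k+1,5]+p_{0}·p_k·p_{5}.
k=1: 0 + 2940 + 31·7·9 = 4893; k=2: 2604 + 2784 + 31·12·9 = 8736; k=3: 14749 + 1764 + 31·49·9 = 30184; k=4: 3556 + 0 + 31·4·9 = 4672.
Minimum: 4672 at k=4.

4672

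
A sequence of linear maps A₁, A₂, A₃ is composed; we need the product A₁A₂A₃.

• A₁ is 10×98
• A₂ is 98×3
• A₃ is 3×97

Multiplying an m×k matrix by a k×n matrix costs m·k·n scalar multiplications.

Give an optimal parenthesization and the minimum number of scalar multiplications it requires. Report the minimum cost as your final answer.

5850

(A₁(A₂A₃)): cost 123578.
((A₁A₂)A₃): cost 5850.
Optimal: ((A₁A₂)A₃) with cost 5850.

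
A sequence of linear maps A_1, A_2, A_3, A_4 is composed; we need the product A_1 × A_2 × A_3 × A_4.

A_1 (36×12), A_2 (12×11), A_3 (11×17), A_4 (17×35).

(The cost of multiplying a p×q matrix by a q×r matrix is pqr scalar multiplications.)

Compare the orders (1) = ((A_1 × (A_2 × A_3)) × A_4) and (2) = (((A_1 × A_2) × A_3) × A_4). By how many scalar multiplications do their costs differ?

Order (1) = ((A_1 × (A_2 × A_3)) × A_4): (A_2 × A_3): 12×11 by 11×17 → 12×17, cost 12·11·17 = 2244; (A_1 × (A_2 × A_3)): 36×12 by 12×17 → 36×17, cost 36·12·17 = 7344; cumulative 9588; ((A_1 × (A_2 × A_3)) × A_4): 36×17 by 17×35 → 36×35, cost 36·17·35 = 21420; cumulative 31008. Total 31008.
Order (2) = (((A_1 × A_2) × A_3) × A_4): (A_1 × A_2): 36×12 by 12×11 → 36×11, cost 36·12·11 = 4752; ((A_1 × A_2) × A_3): 36×11 by 11×17 → 36×17, cost 36·11·17 = 6732; cumulative 11484; (((A_1 × A_2) × A_3) × A_4): 36×17 by 17×35 → 36×35, cost 36·17·35 = 21420; cumulative 32904. Total 32904.
Difference: |31008 − 32904| = 1896.

1896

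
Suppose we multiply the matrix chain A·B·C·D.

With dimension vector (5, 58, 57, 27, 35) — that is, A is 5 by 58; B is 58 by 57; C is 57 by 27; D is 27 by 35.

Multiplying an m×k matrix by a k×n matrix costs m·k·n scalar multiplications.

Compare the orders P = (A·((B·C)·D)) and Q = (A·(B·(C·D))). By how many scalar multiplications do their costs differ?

Order P = (A·((B·C)·D)): (B·C): 58×57 by 57×27 → 58×27, cost 58·57·27 = 89262; ((B·C)·D): 58×27 by 27×35 → 58×35, cost 58·27·35 = 54810; cumulative 144072; (A·((B·C)·D)): 5×58 by 58×35 → 5×35, cost 5·58·35 = 10150; cumulative 154222. Total 154222.
Order Q = (A·(B·(C·D))): (C·D): 57×27 by 27×35 → 57×35, cost 57·27·35 = 53865; (B·(C·D)): 58×57 by 57×35 → 58×35, cost 58·57·35 = 115710; cumulative 169575; (A·(B·(C·D))): 5×58 by 58×35 → 5×35, cost 5·58·35 = 10150; cumulative 179725. Total 179725.
Difference: |154222 − 179725| = 25503.

25503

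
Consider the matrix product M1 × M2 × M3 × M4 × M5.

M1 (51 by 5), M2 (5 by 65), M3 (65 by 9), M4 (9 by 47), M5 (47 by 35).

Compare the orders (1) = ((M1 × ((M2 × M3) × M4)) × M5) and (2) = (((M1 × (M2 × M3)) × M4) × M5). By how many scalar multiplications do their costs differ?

Order (1) = ((M1 × ((M2 × M3) × M4)) × M5): (M2 × M3): 5×65 by 65×9 → 5×9, cost 5·65·9 = 2925; ((M2 × M3) × M4): 5×9 by 9×47 → 5×47, cost 5·9·47 = 2115; cumulative 5040; (M1 × ((M2 × M3) × M4)): 51×5 by 5×47 → 51×47, cost 51·5·47 = 11985; cumulative 17025; ((M1 × ((M2 × M3) × M4)) × M5): 51×47 by 47×35 → 51×35, cost 51·47·35 = 83895; cumulative 100920. Total 100920.
Order (2) = (((M1 × (M2 × M3)) × M4) × M5): (M2 × M3): 5×65 by 65×9 → 5×9, cost 5·65·9 = 2925; (M1 × (M2 × M3)): 51×5 by 5×9 → 51×9, cost 51·5·9 = 2295; cumulative 5220; ((M1 × (M2 × M3)) × M4): 51×9 by 9×47 → 51×47, cost 51·9·47 = 21573; cumulative 26793; (((M1 × (M2 × M3)) × M4) × M5): 51×47 by 47×35 → 51×35, cost 51·47·35 = 83895; cumulative 110688. Total 110688.
Difference: |100920 − 110688| = 9768.

9768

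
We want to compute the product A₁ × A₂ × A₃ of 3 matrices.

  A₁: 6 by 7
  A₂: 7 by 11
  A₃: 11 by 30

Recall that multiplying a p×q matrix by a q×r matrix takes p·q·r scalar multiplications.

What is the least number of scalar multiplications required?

Order (A₁ × (A₂ × A₃)): (A₂ × A₃): 7×11 by 11×30 → 7×30, cost 7·11·30 = 2310; (A₁ × (A₂ × A₃)): 6×7 by 7×30 → 6×30, cost 6·7·30 = 1260; cumulative 3570. Total 3570.
Order ((A₁ × A₂) × A₃): (A₁ × A₂): 6×7 by 7×11 → 6×11, cost 6·7·11 = 462; ((A₁ × A₂) × A₃): 6×11 by 11×30 → 6×30, cost 6·11·30 = 1980; cumulative 2442. Total 2442.
Minimum: 2442.

2442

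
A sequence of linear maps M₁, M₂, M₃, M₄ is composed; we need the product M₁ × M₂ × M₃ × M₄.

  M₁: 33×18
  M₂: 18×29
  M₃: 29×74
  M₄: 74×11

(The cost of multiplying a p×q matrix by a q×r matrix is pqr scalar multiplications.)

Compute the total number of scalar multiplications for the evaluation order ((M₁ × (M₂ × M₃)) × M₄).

(M₂ × M₃): 18×29 by 29×74 → 18×74, cost 18·29·74 = 38628
(M₁ × (M₂ × M₃)): 33×18 by 18×74 → 33×74, cost 33·18·74 = 43956; cumulative 82584
((M₁ × (M₂ × M₃)) × M₄): 33×74 by 74×11 → 33×11, cost 33·74·11 = 26862; cumulative 109446
Total: 109446 scalar multiplications.

109446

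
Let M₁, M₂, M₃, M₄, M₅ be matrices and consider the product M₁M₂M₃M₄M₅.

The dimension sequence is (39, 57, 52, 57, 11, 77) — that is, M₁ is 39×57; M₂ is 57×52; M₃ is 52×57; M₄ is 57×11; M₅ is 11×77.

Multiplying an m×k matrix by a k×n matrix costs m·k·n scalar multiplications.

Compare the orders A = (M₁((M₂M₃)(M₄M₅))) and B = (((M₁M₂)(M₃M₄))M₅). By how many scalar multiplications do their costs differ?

Order A = (M₁((M₂M₃)(M₄M₅))): (M₂M₃): 57×52 by 52×57 → 57×57, cost 57·52·57 = 168948; (M₄M₅): 57×11 by 11×77 → 57×77, cost 57·11·77 = 48279; ((M₂M₃)(M₄M₅)): 57×57 by 57×77 → 57×77, cost 57·57·77 = 250173; cumulative 467400; (M₁((M₂M₃)(M₄M₅))): 39×57 by 57×77 → 39×77, cost 39·57·77 = 171171; cumulative 638571. Total 638571.
Order B = (((M₁M₂)(M₃M₄))M₅): (M₁M₂): 39×57 by 57×52 → 39×52, cost 39·57·52 = 115596; (M₃M₄): 52×57 by 57×11 → 52×11, cost 52·57·11 = 32604; ((M₁M₂)(M₃M₄)): 39×52 by 52×11 → 39×11, cost 39·52·11 = 22308; cumulative 170508; (((M₁M₂)(M₃M₄))M₅): 39×11 by 11×77 → 39×77, cost 39·11·77 = 33033; cumulative 203541. Total 203541.
Difference: |638571 − 203541| = 435030.

435030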